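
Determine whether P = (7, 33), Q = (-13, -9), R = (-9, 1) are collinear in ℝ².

PQ = (-20, -42), PR = (-16, -32).
If collinear, PR would be a scalar multiple of PQ. But (-20)·(-32) ≠ (-42)·(-16) (difference -32), so they are not parallel; the points are not collinear.

No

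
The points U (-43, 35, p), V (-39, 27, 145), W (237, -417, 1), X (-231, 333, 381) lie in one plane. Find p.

Coplanarity ⇔ det[UV; UW; UX] = 0.
Expanding, this is linear in p: (792)p + (-57816) = 0.
So p = 73.

73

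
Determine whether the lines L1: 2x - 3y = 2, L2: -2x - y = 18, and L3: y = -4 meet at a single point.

Intersecting L1 and L2: solving the 2×2 system gives (x, y) = (-13/2, -5).
Substitute into L3: (0)(-13/2) + (1)(-5) = -5.
But L3 requires -4 ≠ -5, so the three lines have no common point.

No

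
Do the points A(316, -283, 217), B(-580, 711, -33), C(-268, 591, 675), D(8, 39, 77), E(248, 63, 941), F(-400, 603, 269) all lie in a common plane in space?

The plane through A, B, C has normal n = AB × AC = (673752, 556368, -202608) and equation n·P = 11487552.
Checking the remaining points: n·D = 11487552, n·E = 11487552, n·F = 11487552.
All equal 11487552, so all 6 points lie in one plane.

Yes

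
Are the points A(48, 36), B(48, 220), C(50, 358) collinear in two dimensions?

AB = (0, 184), AC = (2, 322).
Twice the signed area of △ABC is (0)(322) − (184)(2) = -368.
The area is nonzero, so the three points are not collinear.

No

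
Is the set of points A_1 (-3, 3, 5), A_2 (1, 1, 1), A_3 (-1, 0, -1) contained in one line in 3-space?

No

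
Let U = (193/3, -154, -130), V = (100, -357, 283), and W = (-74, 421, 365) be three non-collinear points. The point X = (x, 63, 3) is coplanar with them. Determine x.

40/3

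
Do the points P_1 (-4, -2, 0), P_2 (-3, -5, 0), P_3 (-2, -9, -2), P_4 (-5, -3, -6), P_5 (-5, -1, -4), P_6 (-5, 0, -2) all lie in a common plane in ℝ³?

No

The plane through P_1, P_2, P_3 has normal n = P_1P_2 × P_1P_3 = (6, 2, -1) and equation n·P = -28.
Checking the remaining points: n·P_4 = -30, n·P_5 = -28, n·P_6 = -28.
Since n·P_4 = -30 ≠ -28, P_4 is off the plane and the points are not all coplanar.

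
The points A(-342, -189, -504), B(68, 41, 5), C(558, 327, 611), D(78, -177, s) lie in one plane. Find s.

64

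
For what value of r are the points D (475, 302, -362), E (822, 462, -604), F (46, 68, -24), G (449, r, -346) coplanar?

292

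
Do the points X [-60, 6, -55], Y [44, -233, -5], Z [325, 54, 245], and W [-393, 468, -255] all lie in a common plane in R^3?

No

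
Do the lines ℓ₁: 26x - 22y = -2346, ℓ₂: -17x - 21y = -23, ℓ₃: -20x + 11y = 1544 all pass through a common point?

Yes

The three lines meet at one point iff the augmented coefficient matrix [aᵢ bᵢ cᵢ] has rank < 3, i.e. its determinant vanishes.
Here the determinant is 0.
It vanishes, so the lines are concurrent at (-53, 44).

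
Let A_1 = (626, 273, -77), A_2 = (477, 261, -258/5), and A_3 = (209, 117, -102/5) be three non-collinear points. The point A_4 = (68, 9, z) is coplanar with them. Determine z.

-39/5

The plane through A_1, A_2, A_3 has equation (16416/5)x − (10792/5)y + 18240z = 61560.
Substituting A_4: (18240)z + (203832) = 61560, so z = -39/5.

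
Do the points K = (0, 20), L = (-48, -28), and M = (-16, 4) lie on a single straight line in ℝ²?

KL = (-48, -48), KM = (-16, -16).
Checking proportionality: KM = 1/3·KL, so the vectors are parallel and the points are collinear.

Yes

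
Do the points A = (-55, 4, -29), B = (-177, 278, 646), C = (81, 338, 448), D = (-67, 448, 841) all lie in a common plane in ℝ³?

No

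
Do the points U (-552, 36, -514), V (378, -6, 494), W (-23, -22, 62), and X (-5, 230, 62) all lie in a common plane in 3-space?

Yes

A normal to the plane through U, V, W is n = UV × UW = (34272, -2448, -31722).
The plane has equation n·P = -2701164. For X: n·X = -2701164.
Equal, so X lies in the plane and all four are coplanar.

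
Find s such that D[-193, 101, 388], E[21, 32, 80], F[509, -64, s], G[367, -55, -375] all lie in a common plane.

Normal to plane DEG: n = (4599, -9198, 5256); plane equation n·P = 222723.
Requiring n·F = 222723: (5256)s + (2929563) = 222723.
So s = -515.

-515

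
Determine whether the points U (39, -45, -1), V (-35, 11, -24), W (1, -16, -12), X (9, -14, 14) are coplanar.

No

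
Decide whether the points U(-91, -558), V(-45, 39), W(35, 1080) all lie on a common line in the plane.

UV = (46, 597), UW = (126, 1638).
Twice the signed area of △UVW is (46)(1638) − (597)(126) = 126.
The area is nonzero, so the three points are not collinear.

No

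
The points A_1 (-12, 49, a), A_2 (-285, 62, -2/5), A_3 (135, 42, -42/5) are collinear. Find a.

Collinearity requires A_1A_2 × A_1A_3 = 0; each component is linear in a.
The x-component gives (-20)a + (-112) = 0, so a = -28/5.
The remaining components then also vanish.

-28/5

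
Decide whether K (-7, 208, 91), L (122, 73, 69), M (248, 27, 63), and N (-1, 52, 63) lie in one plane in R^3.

No

With K as base: KL = (129, -135, -22), KM = (255, -181, -28), KN = (6, -156, -28).
KM × KN = (700, 6972, -38694).
KL · (KM × KN) = 348.
Since 348 ≠ 0, the four points are not coplanar.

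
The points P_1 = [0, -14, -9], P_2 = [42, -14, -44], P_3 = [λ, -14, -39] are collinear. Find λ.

36

Direction P_1P_2 = (42, 0, -35). From the z-coordinate of P_3, the parameter along the line is τ = (-39 − (-9))/(-35) = 6/7.
Then λ = 0 + 6/7·(42) = 36.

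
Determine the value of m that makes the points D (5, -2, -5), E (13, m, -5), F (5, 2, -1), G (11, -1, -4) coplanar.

-2

The points are coplanar iff DE · (DF × DG) = 0.
Expanding, this is linear in m: (24)m + (48) = 0.
So m = -2.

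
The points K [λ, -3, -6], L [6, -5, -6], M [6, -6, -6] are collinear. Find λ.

Direction LM = (0, -1, 0). From the y-coordinate of K, the parameter along the line is τ = (-3 − (-5))/(-1) = -2.
Then λ = 6 + (-2)·(0) = 6.

6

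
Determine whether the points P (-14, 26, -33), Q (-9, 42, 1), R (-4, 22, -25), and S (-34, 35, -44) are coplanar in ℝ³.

No

A normal to the plane through P, Q, R is n = PQ × PR = (264, 300, -180).
The plane has equation n·X = 10044. For S: n·S = 9444.
9444 ≠ 10044, so S is off the plane.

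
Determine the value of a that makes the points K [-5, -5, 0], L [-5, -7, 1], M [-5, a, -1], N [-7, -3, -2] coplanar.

-3

The points are coplanar iff KL · (KM × KN) = 0.
Expanding, this is linear in a: (2)a + (6) = 0.
So a = -3.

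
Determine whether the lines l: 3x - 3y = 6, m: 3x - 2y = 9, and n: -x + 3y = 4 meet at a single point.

The three lines meet at one point iff the augmented coefficient matrix [aᵢ bᵢ cᵢ] has rank < 3, i.e. its determinant vanishes.
Here the determinant is 0.
It vanishes, so the lines are concurrent at (5, 3).

Yes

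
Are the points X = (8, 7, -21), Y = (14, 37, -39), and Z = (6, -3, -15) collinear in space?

XY = (6, 30, -18), XZ = (-2, -10, 6).
XY × XZ = (0, 0, 0).
The cross product vanishes, so the three points are collinear.

Yes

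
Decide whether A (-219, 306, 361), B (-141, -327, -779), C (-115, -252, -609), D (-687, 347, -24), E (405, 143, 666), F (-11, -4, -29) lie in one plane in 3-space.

Yes

The plane through A, B, C has normal n = AB × AC = (-22110, -42900, 22308) and equation n·P = -232122.
Checking the remaining points: n·D = -232122, n·E = -232122, n·F = -232122.
All equal -232122, so all 6 points lie in one plane.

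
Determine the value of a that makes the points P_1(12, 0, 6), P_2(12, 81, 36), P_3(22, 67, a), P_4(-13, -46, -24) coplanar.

36

Normal to plane P_1P_2P_4: n = (-1050, -750, 2025); plane equation n·P = -450.
Requiring n·P_3 = -450: (2025)a + (-73350) = -450.
So a = 36.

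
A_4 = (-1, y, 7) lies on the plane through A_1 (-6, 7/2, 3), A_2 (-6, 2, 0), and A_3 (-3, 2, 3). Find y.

3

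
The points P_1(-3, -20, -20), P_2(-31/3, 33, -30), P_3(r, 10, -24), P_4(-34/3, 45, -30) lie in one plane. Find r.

Coplanarity ⇔ det[P_1P_2; P_1P_3; P_1P_4] = 0.
Expanding, this is linear in r: (-120)r + (-800) = 0.
So r = -20/3.

-20/3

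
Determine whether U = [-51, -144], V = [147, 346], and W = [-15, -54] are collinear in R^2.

No

UV = (198, 490), UW = (36, 90).
If collinear, UW would be a scalar multiple of UV. But (198)·(90) ≠ (490)·(36) (difference 180), so they are not parallel; the points are not collinear.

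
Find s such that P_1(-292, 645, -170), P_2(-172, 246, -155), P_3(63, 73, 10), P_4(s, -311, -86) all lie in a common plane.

Coplanarity ⇔ det[P_1P_2; P_1P_3; P_1P_4] = 0.
Expanding, this is linear in s: (-63240)s + (3225240) = 0.
So s = 51.

51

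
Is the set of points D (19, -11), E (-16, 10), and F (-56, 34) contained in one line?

Yes

DE = (-35, 21), DF = (-75, 45).
Twice the signed area of △DEF is (-35)(45) − (21)(-75) = 0.
The triangle is degenerate (zero area), so the points are collinear.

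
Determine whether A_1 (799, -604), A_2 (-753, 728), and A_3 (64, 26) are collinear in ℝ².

A_1A_2 = (-1552, 1332), A_1A_3 = (-735, 630).
If collinear, A_1A_3 would be a scalar multiple of A_1A_2. But (-1552)·(630) ≠ (1332)·(-735) (difference 1260), so they are not parallel; the points are not collinear.

No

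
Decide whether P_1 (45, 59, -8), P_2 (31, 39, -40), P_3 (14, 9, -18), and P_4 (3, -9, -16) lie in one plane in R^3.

The four points are coplanar iff the 3×3 determinant with rows P_1P_2, P_1P_3, P_1P_4 is zero.
Rows: (-14, -20, -32), (-31, -50, -10), (-42, -68, -8).
Expanding along the first row: (-14)(-280) − (-20)(-172) + (-32)(8) = 224.
Nonzero ⇒ not coplanar.

No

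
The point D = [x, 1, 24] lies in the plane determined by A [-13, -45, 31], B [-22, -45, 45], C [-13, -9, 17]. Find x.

-20

A normal to the plane is n = AB × AC = (-504, -126, -324).
D lies in the plane iff n · AD = 0.
This gives (-504)x + (-10080) = 0, so x = -20.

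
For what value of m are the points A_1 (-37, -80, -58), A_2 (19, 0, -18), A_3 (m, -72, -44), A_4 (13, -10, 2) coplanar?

Normal to plane A_1A_2A_4: n = (2000, -1360, -80); plane equation n·P = 39440.
Requiring n·A_3 = 39440: (2000)m + (101440) = 39440.
So m = -31.

-31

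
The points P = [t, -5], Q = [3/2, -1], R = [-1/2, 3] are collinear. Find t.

7/2

The three points are collinear iff det[PQ; PR] = 0.
This determinant is linear in t: (-4)t + (14) = 0, so t = 7/2.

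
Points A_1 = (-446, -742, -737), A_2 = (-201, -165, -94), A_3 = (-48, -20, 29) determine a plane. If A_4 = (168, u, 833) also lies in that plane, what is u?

A normal to the plane is n = A_1A_2 × A_1A_3 = (-22264, 68244, -52756).
A_4 lies in the plane iff n · A_1A_4 = 0.
This gives (68244)u + (-45859968) = 0, so u = 672.

672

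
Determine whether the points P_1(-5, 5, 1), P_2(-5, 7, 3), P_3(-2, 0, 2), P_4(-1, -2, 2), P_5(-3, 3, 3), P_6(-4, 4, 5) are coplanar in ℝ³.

No

The plane through P_1, P_2, P_3 has normal n = P_1P_2 × P_1P_3 = (12, 6, -6) and equation n·P = -36.
Checking the remaining points: n·P_4 = -36, n·P_5 = -36, n·P_6 = -54.
Since n·P_6 = -54 ≠ -36, P_6 is off the plane and the points are not all coplanar.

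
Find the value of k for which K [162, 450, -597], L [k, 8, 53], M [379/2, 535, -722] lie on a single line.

Direction KM = (55/2, 85, -125). From the y-coordinate of L, the parameter along the line is τ = (8 − 450)/85 = -26/5.
Then k = 162 + (-26/5)·(55/2) = 19.

19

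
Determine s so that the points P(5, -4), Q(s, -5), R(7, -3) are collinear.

The three points are collinear iff det[PQ; PR] = 0.
This determinant is linear in s: (1)s + (-3) = 0, so s = 3.

3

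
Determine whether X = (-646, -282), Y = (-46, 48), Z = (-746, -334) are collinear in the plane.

No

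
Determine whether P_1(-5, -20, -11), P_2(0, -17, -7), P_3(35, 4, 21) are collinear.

Yes

P_1P_2 = (5, 3, 4), P_1P_3 = (40, 24, 32).
P_1P_2 × P_1P_3 = (0, 0, 0).
The cross product vanishes, so the three points are collinear.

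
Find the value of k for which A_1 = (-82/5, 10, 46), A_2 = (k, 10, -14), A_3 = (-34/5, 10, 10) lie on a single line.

Collinearity requires A_1A_2 × A_1A_3 = 0; each component is linear in k.
The y-component gives (36)k + (72/5) = 0, so k = -2/5.
The remaining components then also vanish.

-2/5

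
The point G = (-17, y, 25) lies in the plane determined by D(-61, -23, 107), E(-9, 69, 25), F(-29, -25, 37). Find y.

Coplanarity requires DE · (DF × DG) = 0.
DE = (52, 92, -82), DF = (32, -2, -70); the triple product is linear in y with coefficient 1016 and constant term -17272.
Setting it to zero: y = 17.

17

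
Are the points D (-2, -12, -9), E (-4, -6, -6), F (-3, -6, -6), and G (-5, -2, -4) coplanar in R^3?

A normal to the plane through D, E, F is n = DE × DF = (0, 3, -6).
The plane has equation n·P = 18. For G: n·G = 18.
Equal, so G lies in the plane and all four are coplanar.

Yes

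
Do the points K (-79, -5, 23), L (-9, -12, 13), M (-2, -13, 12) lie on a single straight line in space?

KL = (70, -7, -10), KM = (77, -8, -11).
KL × KM = (-3, 0, -21).
The cross product is nonzero, so the points do not lie on one line.

No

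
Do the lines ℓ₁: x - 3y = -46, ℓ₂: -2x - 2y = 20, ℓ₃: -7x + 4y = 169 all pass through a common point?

The three lines meet at one point iff the augmented coefficient matrix [aᵢ bᵢ cᵢ] has rank < 3, i.e. its determinant vanishes.
Here the determinant is 0.
It vanishes, so the lines are concurrent at (-19, 9).

Yes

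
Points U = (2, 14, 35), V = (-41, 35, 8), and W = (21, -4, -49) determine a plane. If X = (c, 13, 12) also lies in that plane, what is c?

0

The plane through U, V, W has equation −2250x − 4125y + 375z = -49125.
Substituting X: (-2250)c + (-49125) = -49125, so c = 0.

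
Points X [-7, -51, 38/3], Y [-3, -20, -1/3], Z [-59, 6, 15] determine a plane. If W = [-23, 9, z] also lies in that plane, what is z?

-2

Coplanarity requires XY · (XZ × XW) = 0.
XY = (4, 31, -13), XZ = (-52, 57, 7/3); the triple product is linear in z with coefficient 1840 and constant term 3680.
Setting it to zero: z = -2.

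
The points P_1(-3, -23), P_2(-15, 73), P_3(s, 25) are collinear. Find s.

-9

Collinearity: (P_3 − P_1) must be parallel to (P_2 − P_1) = (-12, 96).
Cross-multiplying the components: (s − (-3))·(96) = (48)·(-12).
Solving gives s = -9.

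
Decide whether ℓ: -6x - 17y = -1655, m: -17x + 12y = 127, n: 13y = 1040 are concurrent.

No

The three lines meet at one point iff the augmented coefficient matrix [aᵢ bᵢ cᵢ] has rank < 3, i.e. its determinant vanishes.
Here the determinant is 221.
Nonzero, so no common point exists.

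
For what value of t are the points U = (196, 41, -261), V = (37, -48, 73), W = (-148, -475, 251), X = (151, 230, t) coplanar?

-27

Normal to plane UVW: n = (126776, -33488, 51428); plane equation n·P = 10052380.
Requiring n·X = 10052380: (51428)t + (11440936) = 10052380.
So t = -27.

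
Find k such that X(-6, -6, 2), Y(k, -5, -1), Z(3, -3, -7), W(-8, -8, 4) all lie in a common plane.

-3

Normal to plane XZW: n = (-12, 0, -12); plane equation n·P = 48.
Requiring n·Y = 48: (-12)k + (12) = 48.
So k = -3.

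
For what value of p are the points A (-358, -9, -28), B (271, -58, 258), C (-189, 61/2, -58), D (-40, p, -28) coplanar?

Normal to plane ABC: n = (-9827, 67204, 66253/2); plane equation n·P = 1985688.
Requiring n·D = 1985688: (67204)p + (-534462) = 1985688.
So p = 75/2.

75/2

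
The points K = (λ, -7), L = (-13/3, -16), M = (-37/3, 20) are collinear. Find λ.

-19/3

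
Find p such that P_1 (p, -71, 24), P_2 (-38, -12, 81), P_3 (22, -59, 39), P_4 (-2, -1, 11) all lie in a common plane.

40

Coplanarity ⇔ det[P_1P_2; P_1P_3; P_1P_4] = 0.
Expanding, this is linear in p: (-3752)p + (150080) = 0.
So p = 40.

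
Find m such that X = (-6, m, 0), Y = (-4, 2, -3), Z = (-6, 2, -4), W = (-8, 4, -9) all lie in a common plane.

Coplanarity ⇔ det[XY; XZ; XW] = 0.
Expanding, this is linear in m: (8)m + (0) = 0.
So m = 0.

0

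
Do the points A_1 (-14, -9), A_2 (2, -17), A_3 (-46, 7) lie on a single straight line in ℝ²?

A_1A_2 = (16, -8), A_1A_3 = (-32, 16).
det[A_1A_2; A_1A_3] = (16)(16) − (-8)(-32) = 0.
The determinant is zero, so the points are collinear.

Yes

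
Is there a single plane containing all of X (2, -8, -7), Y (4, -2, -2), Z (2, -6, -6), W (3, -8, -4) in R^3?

A normal to the plane through X, Y, Z is n = XY × XZ = (-4, -2, 4).
The plane has equation n·P = -20. For W: n·W = -12.
-12 ≠ -20, so W is off the plane.

No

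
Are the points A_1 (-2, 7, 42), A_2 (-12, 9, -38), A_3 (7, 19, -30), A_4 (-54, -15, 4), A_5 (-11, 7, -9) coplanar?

The plane through A_1, A_2, A_3 has normal n = A_1A_2 × A_1A_3 = (816, -1440, -138) and equation n·P = -17508.
Checking the remaining points: n·A_4 = -23016, n·A_5 = -17814.
Since n·A_4 = -23016 ≠ -17508, A_4 is off the plane and the points are not all coplanar.

No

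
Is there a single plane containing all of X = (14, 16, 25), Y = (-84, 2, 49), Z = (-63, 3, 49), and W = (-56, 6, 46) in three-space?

With X as base: XY = (-98, -14, 24), XZ = (-77, -13, 24), XW = (-70, -10, 21).
XZ × XW = (-33, -63, -140).
XY · (XZ × XW) = 756.
Since 756 ≠ 0, the four points are not coplanar.

No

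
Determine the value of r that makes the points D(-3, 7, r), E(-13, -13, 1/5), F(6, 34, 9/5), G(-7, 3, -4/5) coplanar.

The points are coplanar iff DE · (DF × DG) = 0.
Expanding, this is linear in r: (-22)r + (792/5) = 0.
So r = 36/5.

36/5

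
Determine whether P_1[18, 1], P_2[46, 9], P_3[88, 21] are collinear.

P_1P_2 = (28, 8), P_1P_3 = (70, 20).
det[P_1P_2; P_1P_3] = (28)(20) − (8)(70) = 0.
The determinant is zero, so the points are collinear.

Yes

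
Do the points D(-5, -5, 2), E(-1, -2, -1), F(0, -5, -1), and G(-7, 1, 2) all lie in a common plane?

The four points are coplanar iff the 3×3 determinant with rows DE, DF, DG is zero.
Rows: (4, 3, -3), (5, 0, -3), (-2, 6, 0).
Expanding along the first row: (4)(18) − (3)(-6) + (-3)(30) = 0.
Zero determinant ⇒ coplanar.

Yes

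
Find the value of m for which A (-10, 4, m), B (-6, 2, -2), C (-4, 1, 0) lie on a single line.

-6

Collinearity requires AB × AC = 0; each component is linear in m.
The x-component gives (-1)m + (-6) = 0, so m = -6.
The remaining components then also vanish.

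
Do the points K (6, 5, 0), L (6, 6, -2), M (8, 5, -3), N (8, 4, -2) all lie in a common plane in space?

A normal to the plane through K, L, M is n = KL × KM = (-3, -4, -2).
The plane has equation n·P = -38. For N: n·N = -36.
-36 ≠ -38, so N is off the plane.

No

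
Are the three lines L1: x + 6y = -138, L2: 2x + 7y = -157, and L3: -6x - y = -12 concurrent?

No

The three lines meet at one point iff the augmented coefficient matrix [aᵢ bᵢ cᵢ] has rank < 3, i.e. its determinant vanishes.
Here the determinant is 35.
Nonzero, so no common point exists.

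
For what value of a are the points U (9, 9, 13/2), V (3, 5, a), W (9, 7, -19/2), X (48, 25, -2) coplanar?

Normal to plane UWX: n = (273, -624, 78); plane equation n·P = -2652.
Requiring n·V = -2652: (78)a + (-2301) = -2652.
So a = -9/2.

-9/2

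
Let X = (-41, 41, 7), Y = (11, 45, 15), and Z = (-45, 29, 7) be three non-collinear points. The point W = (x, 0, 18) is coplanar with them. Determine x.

A normal to the plane is n = XY × XZ = (96, -32, -608).
W lies in the plane iff n · XW = 0.
This gives (96)x + (-1440) = 0, so x = 15.

15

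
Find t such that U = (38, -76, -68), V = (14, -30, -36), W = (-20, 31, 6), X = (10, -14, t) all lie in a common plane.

-24

Normal to plane UVW: n = (-20, -80, 100); plane equation n·P = -1480.
Requiring n·X = -1480: (100)t + (920) = -1480.
So t = -24.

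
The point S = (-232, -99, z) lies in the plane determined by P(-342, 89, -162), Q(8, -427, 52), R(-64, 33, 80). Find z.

Coplanarity requires PQ · (PR × PS) = 0.
PQ = (350, -516, 214), PR = (278, -56, 242); the triple product is linear in z with coefficient 123848 and constant term 12384800.
Setting it to zero: z = -100.

-100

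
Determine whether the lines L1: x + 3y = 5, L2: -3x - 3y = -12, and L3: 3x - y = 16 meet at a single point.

The three lines meet at one point iff the augmented coefficient matrix [aᵢ bᵢ cᵢ] has rank < 3, i.e. its determinant vanishes.
Here the determinant is 36.
Nonzero, so no common point exists.

No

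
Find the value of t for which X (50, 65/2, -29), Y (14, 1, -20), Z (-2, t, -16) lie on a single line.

-13

Direction XY = (-36, -63/2, 9). From the x-coordinate of Z, the parameter along the line is τ = (-2 − 50)/(-36) = 13/9.
Then t = 65/2 + 13/9·(-63/2) = -13.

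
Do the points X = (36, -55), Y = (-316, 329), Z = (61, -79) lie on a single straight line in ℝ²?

XY = (-352, 384), XZ = (25, -24).
Twice the signed area of △XYZ is (-352)(-24) − (384)(25) = -1152.
The area is nonzero, so the three points are not collinear.

No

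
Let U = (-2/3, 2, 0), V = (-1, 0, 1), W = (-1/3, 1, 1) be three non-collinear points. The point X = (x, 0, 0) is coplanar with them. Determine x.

-2

A normal to the plane is n = UV × UW = (-1, 2/3, 1).
X lies in the plane iff n · UX = 0.
This gives (-1)x + (-2) = 0, so x = -2.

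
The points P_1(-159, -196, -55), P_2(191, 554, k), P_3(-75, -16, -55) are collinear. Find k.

Collinearity requires P_1P_2 × P_1P_3 = 0; each component is linear in k.
The x-component gives (-180)k + (-9900) = 0, so k = -55.
The remaining components then also vanish.

-55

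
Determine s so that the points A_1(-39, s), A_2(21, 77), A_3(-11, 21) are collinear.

Collinearity: (A_1 − A_2) must be parallel to (A_3 − A_2) = (-32, -56).
Cross-multiplying the components: (s − 77)·(-32) = (-60)·(-56).
Solving gives s = -28.

-28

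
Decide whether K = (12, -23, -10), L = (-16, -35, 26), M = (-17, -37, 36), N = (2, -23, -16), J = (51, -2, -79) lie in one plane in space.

No

The plane through K, L, M has normal n = KL × KM = (-48, 244, 44) and equation n·P = -6628.
Checking the remaining points: n·N = -6412, n·J = -6412.
Since n·N = -6412 ≠ -6628, N is off the plane and the points are not all coplanar.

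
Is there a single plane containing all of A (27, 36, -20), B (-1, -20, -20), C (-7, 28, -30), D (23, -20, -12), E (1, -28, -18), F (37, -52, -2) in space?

The plane through A, B, C has normal n = AB × AC = (560, -280, -1680) and equation n·P = 38640.
Checking the remaining points: n·D = 38640, n·E = 38640, n·F = 38640.
All equal 38640, so all 6 points lie in one plane.

Yes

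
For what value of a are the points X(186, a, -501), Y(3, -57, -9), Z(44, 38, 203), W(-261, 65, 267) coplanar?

Coplanarity ⇔ det[XY; XZ; XW] = 0.
Expanding, this is linear in a: (67284)a + (18570384) = 0.
So a = -276.

-276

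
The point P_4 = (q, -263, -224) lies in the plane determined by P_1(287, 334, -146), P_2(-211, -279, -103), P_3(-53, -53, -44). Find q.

Coplanarity requires P_1P_2 · (P_1P_3 × P_1P_4) = 0.
P_1P_2 = (-498, -613, 43), P_1P_3 = (-340, -387, 102); the triple product is linear in q with coefficient -45885 and constant term -7203945.
Setting it to zero: q = -157.

-157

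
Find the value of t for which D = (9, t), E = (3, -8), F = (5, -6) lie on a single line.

-2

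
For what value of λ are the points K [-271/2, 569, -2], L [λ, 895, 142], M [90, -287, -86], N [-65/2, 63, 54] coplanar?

-507/2

The points are coplanar iff KL · (KM × KN) = 0.
Expanding, this is linear in λ: (-90440)λ + (-22926540) = 0.
So λ = -507/2.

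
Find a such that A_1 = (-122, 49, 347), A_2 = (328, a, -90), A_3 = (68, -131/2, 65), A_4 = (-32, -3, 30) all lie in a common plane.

Coplanarity ⇔ det[A_1A_2; A_1A_3; A_1A_4] = 0.
Expanding, this is linear in a: (34850)a + (7841250) = 0.
So a = -225.

-225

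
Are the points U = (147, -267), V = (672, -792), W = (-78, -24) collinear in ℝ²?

UV = (525, -525), UW = (-225, 243).
If collinear, UW would be a scalar multiple of UV. But (525)·(243) ≠ (-525)·(-225) (difference 9450), so they are not parallel; the points are not collinear.

No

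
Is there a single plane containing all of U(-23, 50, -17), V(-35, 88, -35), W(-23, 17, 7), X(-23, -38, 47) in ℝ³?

With U as base: UV = (-12, 38, -18), UW = (0, -33, 24), UX = (0, -88, 64).
UW × UX = (0, 0, 0).
UV · (UW × UX) = 0.
The scalar triple product vanishes, so the four points are coplanar.

Yes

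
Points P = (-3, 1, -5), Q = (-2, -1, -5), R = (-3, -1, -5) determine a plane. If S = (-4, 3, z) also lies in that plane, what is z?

A normal to the plane is n = PQ × PR = (0, 0, -2).
S lies in the plane iff n · PS = 0.
This gives (-2)z + (-10) = 0, so z = -5.

-5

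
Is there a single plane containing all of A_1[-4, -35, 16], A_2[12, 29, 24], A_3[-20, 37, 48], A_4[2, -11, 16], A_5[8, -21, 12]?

No

The plane through A_1, A_2, A_3 has normal n = A_1A_2 × A_1A_3 = (1472, -640, 2176) and equation n·P = 51328.
Checking the remaining points: n·A_4 = 44800, n·A_5 = 51328.
Since n·A_4 = 44800 ≠ 51328, A_4 is off the plane and the points are not all coplanar.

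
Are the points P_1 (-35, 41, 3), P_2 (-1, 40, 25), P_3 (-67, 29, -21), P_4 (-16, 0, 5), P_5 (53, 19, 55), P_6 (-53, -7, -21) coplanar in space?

Yes

The plane through P_1, P_2, P_3 has normal n = P_1P_2 × P_1P_3 = (288, 112, -440) and equation n·P = -6808.
Checking the remaining points: n·P_4 = -6808, n·P_5 = -6808, n·P_6 = -6808.
All equal -6808, so all 6 points lie in one plane.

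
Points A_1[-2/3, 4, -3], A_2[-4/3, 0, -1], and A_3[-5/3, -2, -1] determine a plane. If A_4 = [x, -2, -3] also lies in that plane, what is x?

The plane through A_1, A_2, A_3 has equation 4x − (2/3)y = -16/3.
Substituting A_4: (4)x + (4/3) = -16/3, so x = -5/3.

-5/3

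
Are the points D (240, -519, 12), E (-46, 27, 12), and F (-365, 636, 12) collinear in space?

Yes

DE = (-286, 546, 0), DF = (-605, 1155, 0).
DE × DF = (0, 0, 0).
The cross product vanishes, so the three points are collinear.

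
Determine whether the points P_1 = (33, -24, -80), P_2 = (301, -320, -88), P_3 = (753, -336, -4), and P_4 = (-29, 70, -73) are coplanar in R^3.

With P_1 as base: P_1P_2 = (268, -296, -8), P_1P_3 = (720, -312, 76), P_1P_4 = (-62, 94, 7).
P_1P_3 × P_1P_4 = (-9328, -9752, 48336).
P_1P_2 · (P_1P_3 × P_1P_4) = 0.
The scalar triple product vanishes, so the four points are coplanar.

Yes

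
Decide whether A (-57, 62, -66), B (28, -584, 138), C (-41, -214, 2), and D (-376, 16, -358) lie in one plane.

With A as base: AB = (85, -646, 204), AC = (16, -276, 68), AD = (-319, -46, -292).
AC × AD = (83720, -17020, -88780).
AB · (AC × AD) = 0.
The scalar triple product vanishes, so the four points are coplanar.

Yes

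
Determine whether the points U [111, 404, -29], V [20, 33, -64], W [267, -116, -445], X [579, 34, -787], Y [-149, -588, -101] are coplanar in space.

Yes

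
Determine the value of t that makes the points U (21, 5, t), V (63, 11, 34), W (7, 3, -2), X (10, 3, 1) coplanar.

7

The points are coplanar iff UV · (UW × UX) = 0.
Expanding, this is linear in t: (-24)t + (168) = 0.
So t = 7.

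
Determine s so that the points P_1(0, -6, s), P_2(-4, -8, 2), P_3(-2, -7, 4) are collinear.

6

Direction P_2P_3 = (2, 1, 2). From the x-coordinate of P_1, the parameter along the line is τ = (0 − (-4))/2 = 2.
Then s = 2 + 2·(2) = 6.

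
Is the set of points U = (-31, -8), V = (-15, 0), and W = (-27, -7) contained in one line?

No

UV = (16, 8), UW = (4, 1).
If collinear, UW would be a scalar multiple of UV. But (16)·(1) ≠ (8)·(4) (difference -16), so they are not parallel; the points are not collinear.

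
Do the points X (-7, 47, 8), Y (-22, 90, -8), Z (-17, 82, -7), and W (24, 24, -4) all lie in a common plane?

Yes

A normal to the plane through X, Y, Z is n = XY × XZ = (-85, -65, -95).
The plane has equation n·P = -3220. For W: n·W = -3220.
Equal, so W lies in the plane and all four are coplanar.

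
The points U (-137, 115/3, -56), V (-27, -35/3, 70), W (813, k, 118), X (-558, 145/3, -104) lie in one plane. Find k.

The points are coplanar iff UV · (UW × UX) = 0.
Expanding, this is linear in k: (47766)k + (557270) = 0.
So k = -35/3.

-35/3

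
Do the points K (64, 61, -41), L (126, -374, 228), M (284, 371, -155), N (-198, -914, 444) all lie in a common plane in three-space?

With K as base: KL = (62, -435, 269), KM = (220, 310, -114), KN = (-262, -975, 485).
KM × KN = (39200, -76832, -133280).
KL · (KM × KN) = 0.
The scalar triple product vanishes, so the four points are coplanar.

Yes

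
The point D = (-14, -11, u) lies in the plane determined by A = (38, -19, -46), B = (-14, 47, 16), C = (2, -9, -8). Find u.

8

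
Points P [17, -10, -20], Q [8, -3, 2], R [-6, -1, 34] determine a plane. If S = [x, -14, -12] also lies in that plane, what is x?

A normal to the plane is n = PQ × PR = (180, -20, 80).
S lies in the plane iff n · PS = 0.
This gives (180)x + (-2340) = 0, so x = 13.

13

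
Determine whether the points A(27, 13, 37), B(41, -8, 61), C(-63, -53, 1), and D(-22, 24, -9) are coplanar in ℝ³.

No

A normal to the plane through A, B, C is n = AB × AC = (2340, -1656, -2814).
The plane has equation n·P = -62466. For D: n·D = -65898.
-65898 ≠ -62466, so D is off the plane.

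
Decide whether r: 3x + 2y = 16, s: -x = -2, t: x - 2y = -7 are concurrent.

The three lines meet at one point iff the augmented coefficient matrix [aᵢ bᵢ cᵢ] has rank < 3, i.e. its determinant vanishes.
Here the determinant is 2.
Nonzero, so no common point exists.

No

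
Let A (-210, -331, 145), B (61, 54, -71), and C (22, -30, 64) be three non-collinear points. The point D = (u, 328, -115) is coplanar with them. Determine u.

Coplanarity requires AB · (AC × AD) = 0.
AB = (271, 385, -216), AC = (232, 301, -81); the triple product is linear in u with coefficient 33831 and constant term -9438849.
Setting it to zero: u = 279.

279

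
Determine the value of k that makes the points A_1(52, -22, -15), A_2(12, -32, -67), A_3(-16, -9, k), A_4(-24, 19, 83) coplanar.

Normal to plane A_1A_2A_4: n = (1152, 7872, -2400); plane equation n·P = -77280.
Requiring n·A_3 = -77280: (-2400)k + (-89280) = -77280.
So k = -5.

-5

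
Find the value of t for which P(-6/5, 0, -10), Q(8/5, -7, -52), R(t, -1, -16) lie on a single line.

-4/5

Collinearity requires PQ × PR = 0; each component is linear in t.
The y-component gives (-42)t + (-168/5) = 0, so t = -4/5.
The remaining components then also vanish.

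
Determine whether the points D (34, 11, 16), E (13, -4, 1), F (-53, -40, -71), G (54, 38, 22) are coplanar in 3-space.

The four points are coplanar iff the 3×3 determinant with rows DE, DF, DG is zero.
Rows: (-21, -15, -15), (-87, -51, -87), (20, 27, 6).
Expanding along the first row: (-21)(2043) − (-15)(1218) + (-15)(-1329) = -4698.
Nonzero ⇒ not coplanar.

No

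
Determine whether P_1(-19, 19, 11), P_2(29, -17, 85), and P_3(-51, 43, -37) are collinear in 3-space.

P_1P_2 = (48, -36, 74), P_1P_3 = (-32, 24, -48).
P_1P_2 × P_1P_3 = (-48, -64, 0).
The cross product is nonzero, so the points do not lie on one line.

No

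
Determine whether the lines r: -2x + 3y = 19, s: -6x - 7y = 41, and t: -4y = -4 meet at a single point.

Yes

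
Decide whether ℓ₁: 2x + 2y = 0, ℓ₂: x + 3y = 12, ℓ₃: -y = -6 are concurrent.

Yes

Intersecting ℓ₁ and ℓ₂: solving the 2×2 system gives (x, y) = (-6, 6).
Substitute into ℓ₃: (0)(-6) + (-1)(6) = -6.
This equals -6, so (-6, 6) lies on all three lines and they are concurrent.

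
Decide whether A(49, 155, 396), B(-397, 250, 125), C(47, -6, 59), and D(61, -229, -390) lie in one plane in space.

No

The four points are coplanar iff the 3×3 determinant with rows AB, AC, AD is zero.
Rows: (-446, 95, -271), (-2, -161, -337), (12, -384, -786).
Expanding along the first row: (-446)(-2862) − (95)(5616) + (-271)(2700) = 11232.
Nonzero ⇒ not coplanar.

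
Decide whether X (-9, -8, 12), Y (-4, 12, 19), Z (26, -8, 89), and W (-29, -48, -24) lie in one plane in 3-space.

Yes

A normal to the plane through X, Y, Z is n = XY × XZ = (1540, -140, -700).
The plane has equation n·P = -21140. For W: n·W = -21140.
Equal, so W lies in the plane and all four are coplanar.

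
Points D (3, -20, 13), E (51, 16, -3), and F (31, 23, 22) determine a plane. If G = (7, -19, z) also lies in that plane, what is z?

10

The plane through D, E, F has equation 1012x − 880y + 1056z = 34364.
Substituting G: (1056)z + (23804) = 34364, so z = 10.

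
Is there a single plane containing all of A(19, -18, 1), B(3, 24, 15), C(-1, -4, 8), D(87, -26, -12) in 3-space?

The four points are coplanar iff the 3×3 determinant with rows AB, AC, AD is zero.
Rows: (-16, 42, 14), (-20, 14, 7), (68, -8, -13).
Expanding along the first row: (-16)(-126) − (42)(-216) + (14)(-792) = 0.
Zero determinant ⇒ coplanar.

Yes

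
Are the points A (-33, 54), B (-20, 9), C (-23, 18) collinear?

AB = (13, -45), AC = (10, -36).
Twice the signed area of △ABC is (13)(-36) − (-45)(10) = -18.
The area is nonzero, so the three points are not collinear.

No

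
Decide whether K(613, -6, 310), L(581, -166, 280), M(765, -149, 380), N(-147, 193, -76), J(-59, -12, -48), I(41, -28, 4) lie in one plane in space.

No

The plane through K, L, M has normal n = KL × KM = (-15490, -2320, 28896) and equation n·P = -523690.
Checking the remaining points: n·N = -366826, n·J = -445258, n·I = -454546.
Since n·N = -366826 ≠ -523690, N is off the plane and the points are not all coplanar.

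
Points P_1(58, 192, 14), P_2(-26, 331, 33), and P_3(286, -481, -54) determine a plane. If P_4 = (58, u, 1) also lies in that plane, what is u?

A normal to the plane is n = P_1P_2 × P_1P_3 = (3335, -1380, 24840).
P_4 lies in the plane iff n · P_1P_4 = 0.
This gives (-1380)u + (-57960) = 0, so u = -42.

-42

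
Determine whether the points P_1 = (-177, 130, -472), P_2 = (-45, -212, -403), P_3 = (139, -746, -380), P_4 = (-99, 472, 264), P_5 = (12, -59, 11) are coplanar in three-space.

The plane through P_1, P_2, P_3 has normal n = P_1P_2 × P_1P_3 = (28980, 9660, -7560) and equation n·P = -305340.
Checking the remaining points: n·P_4 = -305340, n·P_5 = -305340.
All equal -305340, so all 5 points lie in one plane.

Yes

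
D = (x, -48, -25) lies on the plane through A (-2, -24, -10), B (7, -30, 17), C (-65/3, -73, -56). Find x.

-9

The plane through A, B, C has equation 1599x − 117y − 559z = 5200.
Substituting D: (1599)x + (19591) = 5200, so x = -9.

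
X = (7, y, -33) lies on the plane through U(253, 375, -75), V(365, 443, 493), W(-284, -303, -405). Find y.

A normal to the plane is n = UV × UW = (362664, -268056, -39420).
X lies in the plane iff n · UX = 0.
This gives (-268056)y + (9650016) = 0, so y = 36.

36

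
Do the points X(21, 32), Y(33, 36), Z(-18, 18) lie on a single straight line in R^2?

No

XY = (12, 4), XZ = (-39, -14).
Twice the signed area of △XYZ is (12)(-14) − (4)(-39) = -12.
The area is nonzero, so the three points are not collinear.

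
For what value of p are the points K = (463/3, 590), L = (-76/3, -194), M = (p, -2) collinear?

56/3

The three points are collinear iff det[KL; KM] = 0.
This determinant is linear in p: (784)p + (-43904/3) = 0, so p = 56/3.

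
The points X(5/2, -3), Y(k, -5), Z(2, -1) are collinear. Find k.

3

Collinearity: (Y − X) must be parallel to (Z − X) = (-1/2, 2).
Cross-multiplying the components: (k − 5/2)·(2) = (-2)·(-1/2).
Solving gives k = 3.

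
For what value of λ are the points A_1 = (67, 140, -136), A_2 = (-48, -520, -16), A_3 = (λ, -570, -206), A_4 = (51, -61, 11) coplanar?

-91

Normal to plane A_1A_2A_4: n = (-72900, 14985, 12555); plane equation n·P = -4493880.
Requiring n·A_3 = -4493880: (-72900)λ + (-11127780) = -4493880.
So λ = -91.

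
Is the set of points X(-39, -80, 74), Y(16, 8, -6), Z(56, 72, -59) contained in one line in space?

XY = (55, 88, -80), XZ = (95, 152, -133).
Comparing components 2 and 3: (88)(-133) − (-80)(152) = 456 ≠ 0, so XY and XZ are not parallel and the points are not collinear.

No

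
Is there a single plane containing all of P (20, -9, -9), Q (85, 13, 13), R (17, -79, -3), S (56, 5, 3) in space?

Yes

A normal to the plane through P, Q, R is n = PQ × PR = (1672, -456, -4484).
The plane has equation n·X = 77900. For S: n·S = 77900.
Equal, so S lies in the plane and all four are coplanar.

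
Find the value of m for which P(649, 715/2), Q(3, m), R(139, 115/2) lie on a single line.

-45/2

Collinearity: (Q − P) must be parallel to (R − P) = (-510, -300).
Cross-multiplying the components: (m − 715/2)·(-510) = (-646)·(-300).
Solving gives m = -45/2.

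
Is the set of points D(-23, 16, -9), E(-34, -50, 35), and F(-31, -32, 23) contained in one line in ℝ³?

Yes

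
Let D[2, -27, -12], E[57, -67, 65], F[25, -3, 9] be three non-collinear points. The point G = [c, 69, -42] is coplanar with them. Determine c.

Coplanarity requires DE · (DF × DG) = 0.
DE = (55, -40, 77), DF = (23, 24, 21); the triple product is linear in c with coefficient -2688 and constant term -2688.
Setting it to zero: c = -1.

-1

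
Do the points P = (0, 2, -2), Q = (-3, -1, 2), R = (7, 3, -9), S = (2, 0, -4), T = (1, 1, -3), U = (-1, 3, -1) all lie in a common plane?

The plane through P, Q, R has normal n = PQ × PR = (17, 7, 18) and equation n·X = -22.
Checking the remaining points: n·S = -38, n·T = -30, n·U = -14.
Since n·S = -38 ≠ -22, S is off the plane and the points are not all coplanar.

No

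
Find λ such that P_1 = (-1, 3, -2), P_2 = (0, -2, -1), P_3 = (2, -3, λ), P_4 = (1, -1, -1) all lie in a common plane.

-1/2

Coplanarity ⇔ det[P_1P_2; P_1P_3; P_1P_4] = 0.
Expanding, this is linear in λ: (-6)λ + (-3) = 0.
So λ = -1/2.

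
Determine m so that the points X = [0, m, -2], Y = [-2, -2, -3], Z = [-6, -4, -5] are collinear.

Direction YZ = (-4, -2, -2). From the x-coordinate of X, the parameter along the line is τ = (0 − (-2))/(-4) = -1/2.
Then m = (-2) + (-1/2)·(-2) = -1.

-1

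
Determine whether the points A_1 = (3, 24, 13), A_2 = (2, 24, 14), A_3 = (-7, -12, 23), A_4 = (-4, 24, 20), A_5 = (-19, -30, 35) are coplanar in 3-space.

Yes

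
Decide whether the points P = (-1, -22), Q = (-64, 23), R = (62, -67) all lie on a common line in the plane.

Yes

PQ = (-63, 45), PR = (63, -45).
Checking proportionality: PR = -1·PQ, so the vectors are parallel and the points are collinear.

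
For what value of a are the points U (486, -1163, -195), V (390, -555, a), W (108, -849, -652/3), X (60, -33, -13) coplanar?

-179/3

Normal to plane UWX: n = (247154/3, 78310, -293376); plane equation n·P = 6172738.
Requiring n·V = 6172738: (-293376)a + (-11332030) = 6172738.
So a = -179/3.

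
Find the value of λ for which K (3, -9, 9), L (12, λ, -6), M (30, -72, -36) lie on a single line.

Direction KM = (27, -63, -45). From the x-coordinate of L, the parameter along the line is τ = (12 − 3)/27 = 1/3.
Then λ = (-9) + 1/3·(-63) = -30.

-30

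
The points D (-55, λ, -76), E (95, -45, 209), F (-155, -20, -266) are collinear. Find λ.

-30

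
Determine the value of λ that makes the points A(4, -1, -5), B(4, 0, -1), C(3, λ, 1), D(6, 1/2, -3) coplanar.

The points are coplanar iff AB · (AC × AD) = 0.
Expanding, this is linear in λ: (-8)λ + (0) = 0.
So λ = 0.

0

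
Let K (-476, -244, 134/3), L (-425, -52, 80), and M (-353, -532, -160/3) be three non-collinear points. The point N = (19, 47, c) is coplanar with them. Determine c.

Coplanarity requires KL · (KM × KN) = 0.
KL = (51, 192, 106/3), KM = (123, -288, -98); the triple product is linear in c with coefficient -38304 and constant term 153216.
Setting it to zero: c = 4.

4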